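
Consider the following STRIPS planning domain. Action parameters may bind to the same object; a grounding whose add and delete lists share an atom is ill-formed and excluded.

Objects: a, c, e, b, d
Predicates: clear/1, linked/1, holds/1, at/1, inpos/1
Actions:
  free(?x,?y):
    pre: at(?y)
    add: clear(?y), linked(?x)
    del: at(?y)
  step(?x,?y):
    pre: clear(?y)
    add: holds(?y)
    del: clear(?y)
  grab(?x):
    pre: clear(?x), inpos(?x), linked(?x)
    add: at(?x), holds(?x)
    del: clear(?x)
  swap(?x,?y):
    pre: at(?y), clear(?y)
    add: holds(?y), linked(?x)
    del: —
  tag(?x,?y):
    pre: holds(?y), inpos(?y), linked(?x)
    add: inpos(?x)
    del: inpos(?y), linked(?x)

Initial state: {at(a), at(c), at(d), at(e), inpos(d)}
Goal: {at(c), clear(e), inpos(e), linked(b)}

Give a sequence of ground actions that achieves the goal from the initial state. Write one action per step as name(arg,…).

free(e,e); free(b,d); step(a,d); tag(e,d)

1. free(e,e)  →  {at(a), at(c), at(d), clear(e), inpos(d), linked(e)}
2. free(b,d)  →  {at(a), at(c), clear(d), clear(e), inpos(d), linked(b), linked(e)}
3. step(a,d)  →  {at(a), at(c), clear(e), holds(d), inpos(d), linked(b), linked(e)}
4. tag(e,d)  →  {at(a), at(c), clear(e), holds(d), inpos(e), linked(b)}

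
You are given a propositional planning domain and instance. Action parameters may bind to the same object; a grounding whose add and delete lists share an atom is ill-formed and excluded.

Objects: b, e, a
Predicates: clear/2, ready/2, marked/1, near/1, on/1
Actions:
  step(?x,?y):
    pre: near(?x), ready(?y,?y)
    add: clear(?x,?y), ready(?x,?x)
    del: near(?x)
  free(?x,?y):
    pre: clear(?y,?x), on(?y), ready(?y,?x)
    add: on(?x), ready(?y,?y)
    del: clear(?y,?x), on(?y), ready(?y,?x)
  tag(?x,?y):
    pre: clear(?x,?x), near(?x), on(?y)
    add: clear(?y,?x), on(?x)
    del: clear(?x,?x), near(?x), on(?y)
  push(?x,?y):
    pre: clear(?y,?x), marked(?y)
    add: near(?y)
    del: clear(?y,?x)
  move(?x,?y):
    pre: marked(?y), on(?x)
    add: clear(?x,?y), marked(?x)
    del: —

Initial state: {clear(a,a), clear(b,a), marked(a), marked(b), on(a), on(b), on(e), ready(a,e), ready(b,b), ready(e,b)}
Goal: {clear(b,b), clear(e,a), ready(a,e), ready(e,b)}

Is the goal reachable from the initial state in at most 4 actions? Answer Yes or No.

1. move(b,b)  →  {clear(a,a), clear(b,a), clear(b,b), marked(a), marked(b), on(a), on(b), on(e), ready(a,e), ready(b,b), ready(e,b)}
2. move(e,a)  →  {clear(a,a), clear(b,a), clear(b,b), clear(e,a), marked(a), marked(b), marked(e), on(a), on(b), on(e), ready(a,e), ready(b,b), ready(e,b)}
optimal plan length = 2; 2 ≤ 4

Yes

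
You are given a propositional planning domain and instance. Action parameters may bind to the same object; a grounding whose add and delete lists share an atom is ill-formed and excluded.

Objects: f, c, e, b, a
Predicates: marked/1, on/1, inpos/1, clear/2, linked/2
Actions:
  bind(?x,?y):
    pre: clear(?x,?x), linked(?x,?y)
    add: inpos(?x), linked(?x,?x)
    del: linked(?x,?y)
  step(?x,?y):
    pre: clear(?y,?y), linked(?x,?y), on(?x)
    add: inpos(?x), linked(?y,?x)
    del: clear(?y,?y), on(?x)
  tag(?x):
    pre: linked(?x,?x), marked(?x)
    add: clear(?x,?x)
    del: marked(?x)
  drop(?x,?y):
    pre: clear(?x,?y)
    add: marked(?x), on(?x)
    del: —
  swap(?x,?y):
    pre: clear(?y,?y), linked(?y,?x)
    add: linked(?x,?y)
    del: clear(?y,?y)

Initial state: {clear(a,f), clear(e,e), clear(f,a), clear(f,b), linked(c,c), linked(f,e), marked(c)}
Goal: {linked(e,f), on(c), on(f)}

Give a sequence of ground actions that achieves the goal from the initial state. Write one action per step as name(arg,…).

1. tag(c)  →  {clear(a,f), clear(c,c), clear(e,e), clear(f,a), clear(f,b), linked(c,c), linked(f,e)}
2. drop(f,b)  →  {clear(a,f), clear(c,c), clear(e,e), clear(f,a), clear(f,b), linked(c,c), linked(f,e), marked(f), on(f)}
3. step(f,e)  →  {clear(a,f), clear(c,c), clear(f,a), clear(f,b), inpos(f), linked(c,c), linked(e,f), linked(f,e), marked(f)}
4. drop(f,b)  →  {clear(a,f), clear(c,c), clear(f,a), clear(f,b), inpos(f), linked(c,c), linked(e,f), linked(f,e), marked(f), on(f)}
5. drop(c,c)  →  {clear(a,f), clear(c,c), clear(f,a), clear(f,b), inpos(f), linked(c,c), linked(e,f), linked(f,e), marked(c), marked(f), on(c), on(f)}

tag(c); drop(f,b); step(f,e); drop(f,b); drop(c,c)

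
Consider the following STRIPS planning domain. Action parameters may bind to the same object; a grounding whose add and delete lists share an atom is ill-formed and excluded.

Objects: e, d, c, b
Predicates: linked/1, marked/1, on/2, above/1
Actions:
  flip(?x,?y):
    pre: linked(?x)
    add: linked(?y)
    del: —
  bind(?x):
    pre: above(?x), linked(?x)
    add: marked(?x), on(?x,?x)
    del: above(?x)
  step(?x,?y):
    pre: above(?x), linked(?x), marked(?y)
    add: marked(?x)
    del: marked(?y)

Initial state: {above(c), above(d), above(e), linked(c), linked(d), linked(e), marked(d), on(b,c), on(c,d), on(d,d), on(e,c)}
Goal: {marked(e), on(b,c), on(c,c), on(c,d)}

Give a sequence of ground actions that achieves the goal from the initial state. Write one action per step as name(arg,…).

bind(e); bind(c)

1. bind(e)  →  {above(c), above(d), linked(c), linked(d), linked(e), marked(d), marked(e), on(b,c), on(c,d), on(d,d), on(e,c), on(e,e)}
2. bind(c)  →  {above(d), linked(c), linked(d), linked(e), marked(c), marked(d), marked(e), on(b,c), on(c,c), on(c,d), on(d,d), on(e,c), on(e,e)}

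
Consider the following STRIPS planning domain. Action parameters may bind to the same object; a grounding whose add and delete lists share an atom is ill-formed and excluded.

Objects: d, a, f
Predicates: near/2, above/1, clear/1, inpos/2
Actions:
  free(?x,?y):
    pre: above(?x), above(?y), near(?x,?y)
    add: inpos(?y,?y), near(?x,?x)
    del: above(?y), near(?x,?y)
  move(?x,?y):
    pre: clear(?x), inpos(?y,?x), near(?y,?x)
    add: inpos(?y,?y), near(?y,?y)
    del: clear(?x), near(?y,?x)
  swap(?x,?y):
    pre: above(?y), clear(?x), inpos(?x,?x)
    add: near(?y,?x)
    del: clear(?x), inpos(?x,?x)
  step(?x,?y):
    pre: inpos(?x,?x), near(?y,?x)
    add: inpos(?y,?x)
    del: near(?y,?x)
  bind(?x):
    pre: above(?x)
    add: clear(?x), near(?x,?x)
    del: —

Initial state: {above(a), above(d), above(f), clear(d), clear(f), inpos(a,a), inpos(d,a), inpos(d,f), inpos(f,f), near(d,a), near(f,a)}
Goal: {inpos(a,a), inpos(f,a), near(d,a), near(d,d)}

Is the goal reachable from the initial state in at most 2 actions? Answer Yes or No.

Yes

1. step(a,f)  →  {above(a), above(d), above(f), clear(d), clear(f), inpos(a,a), inpos(d,a), inpos(d,f), inpos(f,a), inpos(f,f), near(d,a)}
2. bind(d)  →  {above(a), above(d), above(f), clear(d), clear(f), inpos(a,a), inpos(d,a), inpos(d,f), inpos(f,a), inpos(f,f), near(d,a), near(d,d)}
optimal plan length = 2; 2 ≤ 2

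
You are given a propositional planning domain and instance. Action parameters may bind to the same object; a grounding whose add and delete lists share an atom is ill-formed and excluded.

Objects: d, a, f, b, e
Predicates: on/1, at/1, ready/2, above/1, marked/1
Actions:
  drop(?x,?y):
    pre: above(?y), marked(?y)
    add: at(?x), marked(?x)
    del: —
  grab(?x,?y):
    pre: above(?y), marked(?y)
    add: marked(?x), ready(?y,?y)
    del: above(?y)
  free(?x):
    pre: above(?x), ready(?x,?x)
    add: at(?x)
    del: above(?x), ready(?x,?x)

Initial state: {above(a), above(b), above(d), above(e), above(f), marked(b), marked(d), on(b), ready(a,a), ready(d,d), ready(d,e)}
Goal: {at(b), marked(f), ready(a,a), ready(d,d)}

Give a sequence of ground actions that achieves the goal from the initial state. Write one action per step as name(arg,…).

drop(f,d); drop(b,d)

1. drop(f,d)  →  {above(a), above(b), above(d), above(e), above(f), at(f), marked(b), marked(d), marked(f), on(b), ready(a,a), ready(d,d), ready(d,e)}
2. drop(b,d)  →  {above(a), above(b), above(d), above(e), above(f), at(b), at(f), marked(b), marked(d), marked(f), on(b), ready(a,a), ready(d,d), ready(d,e)}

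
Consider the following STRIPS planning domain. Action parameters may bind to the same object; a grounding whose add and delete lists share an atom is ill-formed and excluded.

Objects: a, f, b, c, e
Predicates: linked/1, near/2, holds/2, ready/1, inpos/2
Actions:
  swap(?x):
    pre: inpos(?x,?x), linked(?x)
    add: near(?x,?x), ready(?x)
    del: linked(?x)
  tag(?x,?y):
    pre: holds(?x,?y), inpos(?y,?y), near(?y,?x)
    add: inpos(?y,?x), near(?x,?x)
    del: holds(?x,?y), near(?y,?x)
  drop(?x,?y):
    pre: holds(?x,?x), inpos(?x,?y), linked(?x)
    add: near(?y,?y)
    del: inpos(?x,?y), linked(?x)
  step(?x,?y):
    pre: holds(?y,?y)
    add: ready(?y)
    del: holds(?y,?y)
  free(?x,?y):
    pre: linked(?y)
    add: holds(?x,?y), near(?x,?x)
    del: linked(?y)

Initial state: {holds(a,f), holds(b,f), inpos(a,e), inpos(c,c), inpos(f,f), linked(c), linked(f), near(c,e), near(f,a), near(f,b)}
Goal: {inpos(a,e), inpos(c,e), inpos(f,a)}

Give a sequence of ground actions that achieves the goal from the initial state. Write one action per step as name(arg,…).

1. tag(a,f)  →  {holds(b,f), inpos(a,e), inpos(c,c), inpos(f,a), inpos(f,f), linked(c), linked(f), near(a,a), near(c,e), near(f,b)}
2. free(e,c)  →  {holds(b,f), holds(e,c), inpos(a,e), inpos(c,c), inpos(f,a), inpos(f,f), linked(f), near(a,a), near(c,e), near(e,e), near(f,b)}
3. tag(e,c)  →  {holds(b,f), inpos(a,e), inpos(c,c), inpos(c,e), inpos(f,a), inpos(f,f), linked(f), near(a,a), near(e,e), near(f,b)}

tag(a,f); free(e,c); tag(e,c)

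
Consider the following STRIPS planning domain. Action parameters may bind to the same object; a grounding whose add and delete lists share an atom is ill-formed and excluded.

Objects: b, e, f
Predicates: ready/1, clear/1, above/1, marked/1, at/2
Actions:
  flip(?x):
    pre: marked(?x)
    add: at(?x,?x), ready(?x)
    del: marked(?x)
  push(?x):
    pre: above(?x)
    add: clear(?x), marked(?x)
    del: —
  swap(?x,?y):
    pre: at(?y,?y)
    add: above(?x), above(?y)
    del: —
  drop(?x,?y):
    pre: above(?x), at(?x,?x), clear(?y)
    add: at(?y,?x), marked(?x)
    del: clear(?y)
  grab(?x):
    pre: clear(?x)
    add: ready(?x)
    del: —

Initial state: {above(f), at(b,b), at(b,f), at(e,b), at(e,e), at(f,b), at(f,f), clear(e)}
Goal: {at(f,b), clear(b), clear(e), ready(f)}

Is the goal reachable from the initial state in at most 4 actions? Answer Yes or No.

1. push(f)  →  {above(f), at(b,b), at(b,f), at(e,b), at(e,e), at(f,b), at(f,f), clear(e), clear(f), marked(f)}
2. flip(f)  →  {above(f), at(b,b), at(b,f), at(e,b), at(e,e), at(f,b), at(f,f), clear(e), clear(f), ready(f)}
3. swap(b,b)  →  {above(b), above(f), at(b,b), at(b,f), at(e,b), at(e,e), at(f,b), at(f,f), clear(e), clear(f), ready(f)}
4. push(b)  →  {above(b), above(f), at(b,b), at(b,f), at(e,b), at(e,e), at(f,b), at(f,f), clear(b), clear(e), clear(f), marked(b), ready(f)}
optimal plan length = 4; 4 ≤ 4

Yes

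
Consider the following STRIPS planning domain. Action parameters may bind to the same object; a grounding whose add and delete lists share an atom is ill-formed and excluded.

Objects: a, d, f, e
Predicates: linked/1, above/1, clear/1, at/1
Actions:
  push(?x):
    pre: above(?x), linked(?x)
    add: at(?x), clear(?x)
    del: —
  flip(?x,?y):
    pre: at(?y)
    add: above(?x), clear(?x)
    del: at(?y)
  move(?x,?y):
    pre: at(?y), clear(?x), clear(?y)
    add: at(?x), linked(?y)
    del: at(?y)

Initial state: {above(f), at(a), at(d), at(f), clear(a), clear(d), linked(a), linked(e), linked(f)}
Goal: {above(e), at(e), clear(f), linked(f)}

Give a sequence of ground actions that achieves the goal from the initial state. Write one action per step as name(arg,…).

1. push(f)  →  {above(f), at(a), at(d), at(f), clear(a), clear(d), clear(f), linked(a), linked(e), linked(f)}
2. flip(e,a)  →  {above(e), above(f), at(d), at(f), clear(a), clear(d), clear(e), clear(f), linked(a), linked(e), linked(f)}
3. push(e)  →  {above(e), above(f), at(d), at(e), at(f), clear(a), clear(d), clear(e), clear(f), linked(a), linked(e), linked(f)}

push(f); flip(e,a); push(e)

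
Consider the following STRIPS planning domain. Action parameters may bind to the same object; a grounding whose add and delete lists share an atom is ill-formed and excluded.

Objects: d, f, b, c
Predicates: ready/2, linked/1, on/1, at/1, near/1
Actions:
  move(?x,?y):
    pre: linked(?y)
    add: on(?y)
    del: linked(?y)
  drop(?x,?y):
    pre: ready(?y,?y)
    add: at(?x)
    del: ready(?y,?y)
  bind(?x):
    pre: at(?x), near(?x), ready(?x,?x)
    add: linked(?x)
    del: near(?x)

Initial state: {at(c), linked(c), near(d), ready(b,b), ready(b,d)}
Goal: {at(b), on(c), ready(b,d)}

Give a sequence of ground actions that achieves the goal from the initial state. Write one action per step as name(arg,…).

1. move(d,c)  →  {at(c), near(d), on(c), ready(b,b), ready(b,d)}
2. drop(b,b)  →  {at(b), at(c), near(d), on(c), ready(b,d)}

move(d,c); drop(b,b)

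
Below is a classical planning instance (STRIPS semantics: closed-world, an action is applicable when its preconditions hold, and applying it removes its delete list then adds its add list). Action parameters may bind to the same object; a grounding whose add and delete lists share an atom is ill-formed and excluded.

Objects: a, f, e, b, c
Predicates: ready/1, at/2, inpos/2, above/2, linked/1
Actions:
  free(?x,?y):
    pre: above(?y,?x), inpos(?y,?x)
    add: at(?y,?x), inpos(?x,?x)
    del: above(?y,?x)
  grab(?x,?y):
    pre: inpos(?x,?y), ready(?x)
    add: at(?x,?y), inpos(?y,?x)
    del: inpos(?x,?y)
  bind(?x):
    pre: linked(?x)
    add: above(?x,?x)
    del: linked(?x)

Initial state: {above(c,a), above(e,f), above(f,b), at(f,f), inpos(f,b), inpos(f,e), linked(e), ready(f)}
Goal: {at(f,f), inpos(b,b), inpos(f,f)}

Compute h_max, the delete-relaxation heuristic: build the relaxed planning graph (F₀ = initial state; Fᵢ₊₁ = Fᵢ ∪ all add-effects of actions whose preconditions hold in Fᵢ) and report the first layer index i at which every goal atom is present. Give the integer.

F0 = init (8 atoms)
F1 = F0 ∪ {above(e,e), at(f,b), at(f,e), inpos(b,b), inpos(b,f), inpos(e,f)}  (14 atoms)
F2 = F1 ∪ {at(e,f), inpos(f,f)}  (16 atoms)
goal ⊆ F2  ⇒  h_max = 2

2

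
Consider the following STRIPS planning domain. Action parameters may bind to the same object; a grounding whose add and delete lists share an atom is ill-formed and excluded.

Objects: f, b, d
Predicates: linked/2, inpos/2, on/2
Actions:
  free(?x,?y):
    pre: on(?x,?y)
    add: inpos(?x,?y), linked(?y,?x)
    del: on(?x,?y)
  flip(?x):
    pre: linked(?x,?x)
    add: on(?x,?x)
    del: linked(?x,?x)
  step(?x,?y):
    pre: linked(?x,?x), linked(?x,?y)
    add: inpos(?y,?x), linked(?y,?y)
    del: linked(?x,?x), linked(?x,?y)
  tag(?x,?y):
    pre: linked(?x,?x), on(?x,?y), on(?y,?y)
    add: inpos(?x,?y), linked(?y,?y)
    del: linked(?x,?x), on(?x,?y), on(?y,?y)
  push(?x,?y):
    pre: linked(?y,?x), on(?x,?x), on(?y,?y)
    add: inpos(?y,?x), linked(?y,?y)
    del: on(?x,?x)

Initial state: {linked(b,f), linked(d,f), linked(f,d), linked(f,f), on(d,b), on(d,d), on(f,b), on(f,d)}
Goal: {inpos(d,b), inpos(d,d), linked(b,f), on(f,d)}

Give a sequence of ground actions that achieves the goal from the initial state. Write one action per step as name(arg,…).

free(d,b); free(d,d)

1. free(d,b)  →  {inpos(d,b), linked(b,d), linked(b,f), linked(d,f), linked(f,d), linked(f,f), on(d,d), on(f,b), on(f,d)}
2. free(d,d)  →  {inpos(d,b), inpos(d,d), linked(b,d), linked(b,f), linked(d,d), linked(d,f), linked(f,d), linked(f,f), on(f,b), on(f,d)}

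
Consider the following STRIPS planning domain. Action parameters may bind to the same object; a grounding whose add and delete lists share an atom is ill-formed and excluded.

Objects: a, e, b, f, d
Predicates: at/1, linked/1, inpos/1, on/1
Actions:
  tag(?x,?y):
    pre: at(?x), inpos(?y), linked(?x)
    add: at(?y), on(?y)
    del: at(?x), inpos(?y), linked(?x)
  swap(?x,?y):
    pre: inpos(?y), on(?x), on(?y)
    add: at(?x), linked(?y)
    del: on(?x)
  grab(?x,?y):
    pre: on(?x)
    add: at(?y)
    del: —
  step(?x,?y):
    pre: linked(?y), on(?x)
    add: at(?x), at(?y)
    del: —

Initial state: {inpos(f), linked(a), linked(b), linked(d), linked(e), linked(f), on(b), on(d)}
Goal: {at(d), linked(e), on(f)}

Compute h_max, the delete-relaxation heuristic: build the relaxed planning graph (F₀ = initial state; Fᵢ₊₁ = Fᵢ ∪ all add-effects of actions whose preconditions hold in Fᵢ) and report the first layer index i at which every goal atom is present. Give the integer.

F0 = init (8 atoms)
F1 = F0 ∪ {at(a), at(b), at(d), at(e), at(f)}  (13 atoms)
F2 = F1 ∪ {on(f)}  (14 atoms)
goal ⊆ F2  ⇒  h_max = 2

2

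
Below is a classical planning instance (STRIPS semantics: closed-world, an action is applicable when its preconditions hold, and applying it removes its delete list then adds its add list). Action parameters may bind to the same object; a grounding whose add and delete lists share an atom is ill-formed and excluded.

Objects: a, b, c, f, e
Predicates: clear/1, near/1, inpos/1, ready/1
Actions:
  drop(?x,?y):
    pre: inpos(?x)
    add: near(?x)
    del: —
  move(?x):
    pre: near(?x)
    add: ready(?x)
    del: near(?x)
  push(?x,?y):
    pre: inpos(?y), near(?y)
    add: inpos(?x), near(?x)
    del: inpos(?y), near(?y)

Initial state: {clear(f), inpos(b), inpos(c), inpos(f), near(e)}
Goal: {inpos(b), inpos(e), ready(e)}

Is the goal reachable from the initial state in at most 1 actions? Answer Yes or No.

No

1. drop(c,a)  →  {clear(f), inpos(b), inpos(c), inpos(f), near(c), near(e)}
2. move(e)  →  {clear(f), inpos(b), inpos(c), inpos(f), near(c), ready(e)}
3. push(e,c)  →  {clear(f), inpos(b), inpos(e), inpos(f), near(e), ready(e)}
optimal plan length = 3; 3 > 1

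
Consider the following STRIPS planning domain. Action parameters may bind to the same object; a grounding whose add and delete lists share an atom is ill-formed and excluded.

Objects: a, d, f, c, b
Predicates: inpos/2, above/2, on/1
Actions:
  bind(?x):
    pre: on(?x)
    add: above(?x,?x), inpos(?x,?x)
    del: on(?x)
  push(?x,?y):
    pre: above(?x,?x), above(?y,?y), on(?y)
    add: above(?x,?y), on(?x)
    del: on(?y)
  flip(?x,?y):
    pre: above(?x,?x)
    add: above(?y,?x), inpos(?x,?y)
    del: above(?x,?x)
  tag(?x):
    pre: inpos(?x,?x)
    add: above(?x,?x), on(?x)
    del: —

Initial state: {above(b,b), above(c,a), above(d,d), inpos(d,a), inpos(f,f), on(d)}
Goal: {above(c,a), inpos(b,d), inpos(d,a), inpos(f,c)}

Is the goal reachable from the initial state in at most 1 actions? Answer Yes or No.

1. flip(b,d)  →  {above(c,a), above(d,b), above(d,d), inpos(b,d), inpos(d,a), inpos(f,f), on(d)}
2. tag(f)  →  {above(c,a), above(d,b), above(d,d), above(f,f), inpos(b,d), inpos(d,a), inpos(f,f), on(d), on(f)}
3. flip(f,c)  →  {above(c,a), above(c,f), above(d,b), above(d,d), inpos(b,d), inpos(d,a), inpos(f,c), inpos(f,f), on(d), on(f)}
optimal plan length = 3; 3 > 1

No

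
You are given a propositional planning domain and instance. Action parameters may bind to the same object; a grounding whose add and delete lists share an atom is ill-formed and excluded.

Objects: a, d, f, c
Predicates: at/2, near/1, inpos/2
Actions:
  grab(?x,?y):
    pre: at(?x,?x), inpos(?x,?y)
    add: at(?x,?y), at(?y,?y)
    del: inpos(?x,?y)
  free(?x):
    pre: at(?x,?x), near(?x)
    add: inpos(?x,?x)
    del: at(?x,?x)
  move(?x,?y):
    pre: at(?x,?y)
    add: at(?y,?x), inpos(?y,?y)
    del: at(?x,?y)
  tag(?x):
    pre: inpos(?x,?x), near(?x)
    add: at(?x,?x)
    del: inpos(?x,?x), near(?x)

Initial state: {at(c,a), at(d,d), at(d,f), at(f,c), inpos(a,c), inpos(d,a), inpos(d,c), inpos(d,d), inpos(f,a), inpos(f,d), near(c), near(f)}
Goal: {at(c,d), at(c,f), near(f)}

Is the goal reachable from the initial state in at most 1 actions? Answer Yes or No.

1. grab(d,c)  →  {at(c,a), at(c,c), at(d,c), at(d,d), at(d,f), at(f,c), inpos(a,c), inpos(d,a), inpos(d,d), inpos(f,a), inpos(f,d), near(c), near(f)}
2. move(d,c)  →  {at(c,a), at(c,c), at(c,d), at(d,d), at(d,f), at(f,c), inpos(a,c), inpos(c,c), inpos(d,a), inpos(d,d), inpos(f,a), inpos(f,d), near(c), near(f)}
3. move(f,c)  →  {at(c,a), at(c,c), at(c,d), at(c,f), at(d,d), at(d,f), inpos(a,c), inpos(c,c), inpos(d,a), inpos(d,d), inpos(f,a), inpos(f,d), near(c), near(f)}
optimal plan length = 3; 3 > 1

No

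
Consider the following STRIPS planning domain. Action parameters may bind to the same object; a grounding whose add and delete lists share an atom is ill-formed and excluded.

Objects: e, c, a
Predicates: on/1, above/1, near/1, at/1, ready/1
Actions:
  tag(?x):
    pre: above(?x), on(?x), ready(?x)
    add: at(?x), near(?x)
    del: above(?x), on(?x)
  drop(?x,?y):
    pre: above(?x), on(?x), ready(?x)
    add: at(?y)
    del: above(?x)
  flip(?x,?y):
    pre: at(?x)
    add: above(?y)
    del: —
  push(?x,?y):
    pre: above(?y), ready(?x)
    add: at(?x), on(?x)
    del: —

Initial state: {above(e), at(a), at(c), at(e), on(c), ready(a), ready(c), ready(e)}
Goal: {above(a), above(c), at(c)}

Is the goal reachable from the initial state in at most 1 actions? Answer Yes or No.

1. flip(e,c)  →  {above(c), above(e), at(a), at(c), at(e), on(c), ready(a), ready(c), ready(e)}
2. flip(e,a)  →  {above(a), above(c), above(e), at(a), at(c), at(e), on(c), ready(a), ready(c), ready(e)}
optimal plan length = 2; 2 > 1

No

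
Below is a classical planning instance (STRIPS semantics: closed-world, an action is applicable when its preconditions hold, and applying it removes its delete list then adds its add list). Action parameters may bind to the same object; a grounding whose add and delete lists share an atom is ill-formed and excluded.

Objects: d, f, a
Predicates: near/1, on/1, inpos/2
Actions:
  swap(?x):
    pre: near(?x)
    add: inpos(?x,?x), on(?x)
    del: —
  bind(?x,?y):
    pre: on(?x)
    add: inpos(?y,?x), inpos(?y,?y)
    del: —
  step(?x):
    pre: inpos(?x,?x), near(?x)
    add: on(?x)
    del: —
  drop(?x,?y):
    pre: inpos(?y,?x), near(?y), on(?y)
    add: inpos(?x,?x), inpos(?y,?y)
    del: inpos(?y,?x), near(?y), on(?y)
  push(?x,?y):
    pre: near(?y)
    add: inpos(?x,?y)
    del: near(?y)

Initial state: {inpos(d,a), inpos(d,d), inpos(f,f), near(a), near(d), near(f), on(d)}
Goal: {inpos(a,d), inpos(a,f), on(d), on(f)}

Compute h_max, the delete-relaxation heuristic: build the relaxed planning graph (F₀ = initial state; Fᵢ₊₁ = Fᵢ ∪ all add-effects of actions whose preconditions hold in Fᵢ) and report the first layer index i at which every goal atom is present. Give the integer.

1

F0 = init (7 atoms)
F1 = F0 ∪ {inpos(a,a), inpos(a,d), inpos(a,f), inpos(d,f), inpos(f,a), inpos(f,d), on(a), on(f)}  (15 atoms)
goal ⊆ F1  ⇒  h_max = 1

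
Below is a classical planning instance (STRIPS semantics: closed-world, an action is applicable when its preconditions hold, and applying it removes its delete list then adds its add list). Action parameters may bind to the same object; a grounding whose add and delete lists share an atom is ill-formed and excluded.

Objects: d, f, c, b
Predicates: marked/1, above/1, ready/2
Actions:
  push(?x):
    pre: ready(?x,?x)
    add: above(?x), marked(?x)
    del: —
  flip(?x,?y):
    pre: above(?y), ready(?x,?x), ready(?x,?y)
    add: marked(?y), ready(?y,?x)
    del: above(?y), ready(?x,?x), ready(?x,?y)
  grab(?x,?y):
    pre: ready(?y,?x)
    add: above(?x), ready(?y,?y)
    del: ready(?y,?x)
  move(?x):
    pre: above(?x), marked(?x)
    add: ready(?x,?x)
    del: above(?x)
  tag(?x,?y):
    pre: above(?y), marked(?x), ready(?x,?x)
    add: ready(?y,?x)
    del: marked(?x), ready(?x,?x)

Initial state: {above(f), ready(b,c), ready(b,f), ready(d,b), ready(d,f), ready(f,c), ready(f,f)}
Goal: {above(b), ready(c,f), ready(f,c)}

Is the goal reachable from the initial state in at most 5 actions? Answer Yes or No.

1. push(f)  →  {above(f), marked(f), ready(b,c), ready(b,f), ready(d,b), ready(d,f), ready(f,c), ready(f,f)}
2. grab(c,b)  →  {above(c), above(f), marked(f), ready(b,b), ready(b,f), ready(d,b), ready(d,f), ready(f,c), ready(f,f)}
3. push(b)  →  {above(b), above(c), above(f), marked(b), marked(f), ready(b,b), ready(b,f), ready(d,b), ready(d,f), ready(f,c), ready(f,f)}
4. tag(f,c)  →  {above(b), above(c), above(f), marked(b), ready(b,b), ready(b,f), ready(c,f), ready(d,b), ready(d,f), ready(f,c)}
optimal plan length = 4; 4 ≤ 5

Yes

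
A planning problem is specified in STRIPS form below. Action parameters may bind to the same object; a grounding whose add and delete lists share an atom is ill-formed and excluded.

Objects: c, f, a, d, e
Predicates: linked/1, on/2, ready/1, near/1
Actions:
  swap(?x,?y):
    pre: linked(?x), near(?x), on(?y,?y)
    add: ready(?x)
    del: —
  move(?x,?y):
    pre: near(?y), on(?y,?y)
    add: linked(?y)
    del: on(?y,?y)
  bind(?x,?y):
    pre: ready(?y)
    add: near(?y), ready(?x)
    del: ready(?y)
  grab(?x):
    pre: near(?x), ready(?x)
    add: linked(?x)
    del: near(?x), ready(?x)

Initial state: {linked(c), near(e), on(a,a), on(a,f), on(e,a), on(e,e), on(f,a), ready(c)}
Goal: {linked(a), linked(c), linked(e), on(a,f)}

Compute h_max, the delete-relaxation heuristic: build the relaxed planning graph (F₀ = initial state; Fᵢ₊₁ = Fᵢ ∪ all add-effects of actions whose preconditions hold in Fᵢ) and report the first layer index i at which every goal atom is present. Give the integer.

3

F0 = init (8 atoms)
F1 = F0 ∪ {linked(e), near(c), ready(a), ready(d), ready(e), ready(f)}  (14 atoms)
F2 = F1 ∪ {near(a), near(d), near(f)}  (17 atoms)
F3 = F2 ∪ {linked(a), linked(d), linked(f)}  (20 atoms)
goal ⊆ F3  ⇒  h_max = 3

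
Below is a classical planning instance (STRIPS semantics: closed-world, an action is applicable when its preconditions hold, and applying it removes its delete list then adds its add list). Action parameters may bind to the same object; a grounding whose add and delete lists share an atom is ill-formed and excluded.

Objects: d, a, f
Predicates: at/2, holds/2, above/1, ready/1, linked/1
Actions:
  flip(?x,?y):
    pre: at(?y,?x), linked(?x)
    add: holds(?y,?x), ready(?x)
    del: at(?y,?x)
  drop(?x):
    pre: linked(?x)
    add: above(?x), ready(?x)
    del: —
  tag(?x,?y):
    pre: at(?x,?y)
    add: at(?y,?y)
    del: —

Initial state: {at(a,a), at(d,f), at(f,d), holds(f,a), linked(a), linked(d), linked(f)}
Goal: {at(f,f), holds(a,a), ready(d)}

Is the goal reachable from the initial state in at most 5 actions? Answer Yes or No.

1. flip(d,f)  →  {at(a,a), at(d,f), holds(f,a), holds(f,d), linked(a), linked(d), linked(f), ready(d)}
2. flip(a,a)  →  {at(d,f), holds(a,a), holds(f,a), holds(f,d), linked(a), linked(d), linked(f), ready(a), ready(d)}
3. tag(d,f)  →  {at(d,f), at(f,f), holds(a,a), holds(f,a), holds(f,d), linked(a), linked(d), linked(f), ready(a), ready(d)}
optimal plan length = 3; 3 ≤ 5

Yes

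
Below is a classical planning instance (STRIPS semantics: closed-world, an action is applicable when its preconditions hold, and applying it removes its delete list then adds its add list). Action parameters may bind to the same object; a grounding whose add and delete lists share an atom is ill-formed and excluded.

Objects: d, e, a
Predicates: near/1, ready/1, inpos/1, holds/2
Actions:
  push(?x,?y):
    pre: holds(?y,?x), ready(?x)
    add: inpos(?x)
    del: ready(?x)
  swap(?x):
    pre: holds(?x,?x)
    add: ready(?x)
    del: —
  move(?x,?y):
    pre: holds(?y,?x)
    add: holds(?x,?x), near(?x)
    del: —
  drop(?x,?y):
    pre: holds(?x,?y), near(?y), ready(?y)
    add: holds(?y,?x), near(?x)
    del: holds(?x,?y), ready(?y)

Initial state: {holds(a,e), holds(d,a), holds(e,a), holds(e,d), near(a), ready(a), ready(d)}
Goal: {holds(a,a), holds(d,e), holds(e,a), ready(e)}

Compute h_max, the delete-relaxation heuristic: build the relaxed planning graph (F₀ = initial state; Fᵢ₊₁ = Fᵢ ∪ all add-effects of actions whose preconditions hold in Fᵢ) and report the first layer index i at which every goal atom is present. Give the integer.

F0 = init (7 atoms)
F1 = F0 ∪ {holds(a,a), holds(a,d), holds(d,d), holds(e,e), inpos(a), inpos(d), near(d), near(e)}  (15 atoms)
F2 = F1 ∪ {holds(d,e), ready(e)}  (17 atoms)
goal ⊆ F2  ⇒  h_max = 2

2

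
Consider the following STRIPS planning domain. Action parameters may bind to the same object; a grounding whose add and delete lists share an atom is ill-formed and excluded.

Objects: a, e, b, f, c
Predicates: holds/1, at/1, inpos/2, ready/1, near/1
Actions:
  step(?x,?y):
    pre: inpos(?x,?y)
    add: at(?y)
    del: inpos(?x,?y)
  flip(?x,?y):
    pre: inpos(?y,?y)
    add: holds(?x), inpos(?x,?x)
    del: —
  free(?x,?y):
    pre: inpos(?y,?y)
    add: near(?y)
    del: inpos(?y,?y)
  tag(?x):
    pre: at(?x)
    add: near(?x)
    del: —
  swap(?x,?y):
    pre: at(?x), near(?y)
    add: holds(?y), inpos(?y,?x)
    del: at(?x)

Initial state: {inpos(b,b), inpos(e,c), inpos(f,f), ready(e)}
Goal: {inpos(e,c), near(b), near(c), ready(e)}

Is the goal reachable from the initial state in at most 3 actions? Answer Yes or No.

Yes

1. flip(c,b)  →  {holds(c), inpos(b,b), inpos(c,c), inpos(e,c), inpos(f,f), ready(e)}
2. free(a,b)  →  {holds(c), inpos(c,c), inpos(e,c), inpos(f,f), near(b), ready(e)}
3. free(a,c)  →  {holds(c), inpos(e,c), inpos(f,f), near(b), near(c), ready(e)}
optimal plan length = 3; 3 ≤ 3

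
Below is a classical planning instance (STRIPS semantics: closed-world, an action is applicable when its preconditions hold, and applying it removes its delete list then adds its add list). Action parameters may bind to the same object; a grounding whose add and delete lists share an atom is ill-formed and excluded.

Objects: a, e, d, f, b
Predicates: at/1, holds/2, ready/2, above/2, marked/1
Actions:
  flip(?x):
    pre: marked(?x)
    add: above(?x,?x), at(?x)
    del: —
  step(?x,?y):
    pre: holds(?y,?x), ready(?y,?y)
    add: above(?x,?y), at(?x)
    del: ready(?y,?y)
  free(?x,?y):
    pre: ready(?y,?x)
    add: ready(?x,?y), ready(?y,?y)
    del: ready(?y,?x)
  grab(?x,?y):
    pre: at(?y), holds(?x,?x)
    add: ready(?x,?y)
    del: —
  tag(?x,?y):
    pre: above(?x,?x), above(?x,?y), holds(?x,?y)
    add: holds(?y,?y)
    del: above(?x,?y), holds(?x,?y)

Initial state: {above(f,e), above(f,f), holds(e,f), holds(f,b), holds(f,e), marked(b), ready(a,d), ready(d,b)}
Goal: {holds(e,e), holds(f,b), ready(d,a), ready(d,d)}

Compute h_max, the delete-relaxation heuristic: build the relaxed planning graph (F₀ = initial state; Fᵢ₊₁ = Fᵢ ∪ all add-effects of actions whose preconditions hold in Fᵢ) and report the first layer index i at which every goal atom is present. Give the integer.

1

F0 = init (8 atoms)
F1 = F0 ∪ {above(b,b), at(b), holds(e,e), ready(a,a), ready(b,d), ready(d,a), ready(d,d)}  (15 atoms)
goal ⊆ F1  ⇒  h_max = 1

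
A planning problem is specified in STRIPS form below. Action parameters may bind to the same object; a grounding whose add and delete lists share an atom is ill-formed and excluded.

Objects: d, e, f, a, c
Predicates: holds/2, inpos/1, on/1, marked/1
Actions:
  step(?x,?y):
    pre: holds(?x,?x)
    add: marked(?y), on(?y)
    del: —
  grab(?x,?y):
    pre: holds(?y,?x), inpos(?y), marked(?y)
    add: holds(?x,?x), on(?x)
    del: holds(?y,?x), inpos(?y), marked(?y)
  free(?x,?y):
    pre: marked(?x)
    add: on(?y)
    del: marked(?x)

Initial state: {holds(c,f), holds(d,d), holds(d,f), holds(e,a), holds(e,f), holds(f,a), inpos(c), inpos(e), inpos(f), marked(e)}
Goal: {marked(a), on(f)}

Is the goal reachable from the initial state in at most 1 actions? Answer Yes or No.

No

1. step(d,f)  →  {holds(c,f), holds(d,d), holds(d,f), holds(e,a), holds(e,f), holds(f,a), inpos(c), inpos(e), inpos(f), marked(e), marked(f), on(f)}
2. step(d,a)  →  {holds(c,f), holds(d,d), holds(d,f), holds(e,a), holds(e,f), holds(f,a), inpos(c), inpos(e), inpos(f), marked(a), marked(e), marked(f), on(a), on(f)}
optimal plan length = 2; 2 > 1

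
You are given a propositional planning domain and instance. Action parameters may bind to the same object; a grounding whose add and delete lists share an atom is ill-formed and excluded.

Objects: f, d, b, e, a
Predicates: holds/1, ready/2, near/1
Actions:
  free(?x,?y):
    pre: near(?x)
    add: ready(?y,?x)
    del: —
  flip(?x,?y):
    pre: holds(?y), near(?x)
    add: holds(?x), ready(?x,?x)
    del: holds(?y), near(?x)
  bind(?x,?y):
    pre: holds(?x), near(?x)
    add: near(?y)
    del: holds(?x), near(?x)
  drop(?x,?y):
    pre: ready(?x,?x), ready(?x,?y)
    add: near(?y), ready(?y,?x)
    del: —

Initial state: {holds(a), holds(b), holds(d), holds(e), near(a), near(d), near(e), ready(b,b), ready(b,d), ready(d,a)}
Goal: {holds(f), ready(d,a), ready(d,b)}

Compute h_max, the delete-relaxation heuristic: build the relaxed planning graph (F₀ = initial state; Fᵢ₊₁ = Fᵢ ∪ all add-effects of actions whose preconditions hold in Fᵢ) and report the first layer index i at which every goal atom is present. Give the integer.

F0 = init (10 atoms)
F1 = F0 ∪ {near(b), near(f), ready(a,a), ready(a,d), ready(a,e), ready(b,a), ready(b,e), ready(d,b), ready(d,d), ready(d,e), ready(e,a), ready(e,d), ready(e,e), ready(f,a), ready(f,d), ready(f,e)}  (26 atoms)
F2 = F1 ∪ {holds(f), ready(a,b), ready(a,f), ready(b,f), ready(d,f), ready(e,b), ready(e,f), ready(f,b), ready(f,f)}  (35 atoms)
goal ⊆ F2  ⇒  h_max = 2

2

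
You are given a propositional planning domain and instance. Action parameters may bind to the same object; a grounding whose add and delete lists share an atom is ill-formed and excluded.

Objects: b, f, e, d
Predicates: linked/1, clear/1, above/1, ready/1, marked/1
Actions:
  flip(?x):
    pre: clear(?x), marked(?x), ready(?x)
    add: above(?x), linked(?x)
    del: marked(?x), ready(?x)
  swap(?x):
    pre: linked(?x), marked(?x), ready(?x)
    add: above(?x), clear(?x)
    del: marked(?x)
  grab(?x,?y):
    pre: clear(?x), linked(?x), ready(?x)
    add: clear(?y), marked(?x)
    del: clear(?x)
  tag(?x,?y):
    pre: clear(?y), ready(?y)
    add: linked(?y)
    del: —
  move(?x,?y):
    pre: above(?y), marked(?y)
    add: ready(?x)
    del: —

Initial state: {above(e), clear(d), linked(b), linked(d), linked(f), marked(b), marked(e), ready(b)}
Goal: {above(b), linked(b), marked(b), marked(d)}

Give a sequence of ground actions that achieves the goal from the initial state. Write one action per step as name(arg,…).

swap(b); grab(b,f); move(d,b); grab(d,b)

1. swap(b)  →  {above(b), above(e), clear(b), clear(d), linked(b), linked(d), linked(f), marked(e), ready(b)}
2. grab(b,f)  →  {above(b), above(e), clear(d), clear(f), linked(b), linked(d), linked(f), marked(b), marked(e), ready(b)}
3. move(d,b)  →  {above(b), above(e), clear(d), clear(f), linked(b), linked(d), linked(f), marked(b), marked(e), ready(b), ready(d)}
4. grab(d,b)  →  {above(b), above(e), clear(b), clear(f), linked(b), linked(d), linked(f), marked(b), marked(d), marked(e), ready(b), ready(d)}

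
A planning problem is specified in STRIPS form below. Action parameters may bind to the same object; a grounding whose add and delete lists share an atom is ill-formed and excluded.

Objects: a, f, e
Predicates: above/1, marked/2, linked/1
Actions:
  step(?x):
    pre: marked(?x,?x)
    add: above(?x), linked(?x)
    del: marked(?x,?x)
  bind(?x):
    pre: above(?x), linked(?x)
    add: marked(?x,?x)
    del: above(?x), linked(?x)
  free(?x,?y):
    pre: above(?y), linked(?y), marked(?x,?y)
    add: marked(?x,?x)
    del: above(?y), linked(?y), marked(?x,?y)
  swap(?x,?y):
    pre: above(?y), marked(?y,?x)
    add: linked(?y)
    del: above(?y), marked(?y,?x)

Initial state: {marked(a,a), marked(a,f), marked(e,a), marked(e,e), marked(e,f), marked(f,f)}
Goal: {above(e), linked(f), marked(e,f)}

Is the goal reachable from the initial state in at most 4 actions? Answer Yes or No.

Yes

1. step(f)  →  {above(f), linked(f), marked(a,a), marked(a,f), marked(e,a), marked(e,e), marked(e,f)}
2. step(e)  →  {above(e), above(f), linked(e), linked(f), marked(a,a), marked(a,f), marked(e,a), marked(e,f)}
optimal plan length = 2; 2 ≤ 4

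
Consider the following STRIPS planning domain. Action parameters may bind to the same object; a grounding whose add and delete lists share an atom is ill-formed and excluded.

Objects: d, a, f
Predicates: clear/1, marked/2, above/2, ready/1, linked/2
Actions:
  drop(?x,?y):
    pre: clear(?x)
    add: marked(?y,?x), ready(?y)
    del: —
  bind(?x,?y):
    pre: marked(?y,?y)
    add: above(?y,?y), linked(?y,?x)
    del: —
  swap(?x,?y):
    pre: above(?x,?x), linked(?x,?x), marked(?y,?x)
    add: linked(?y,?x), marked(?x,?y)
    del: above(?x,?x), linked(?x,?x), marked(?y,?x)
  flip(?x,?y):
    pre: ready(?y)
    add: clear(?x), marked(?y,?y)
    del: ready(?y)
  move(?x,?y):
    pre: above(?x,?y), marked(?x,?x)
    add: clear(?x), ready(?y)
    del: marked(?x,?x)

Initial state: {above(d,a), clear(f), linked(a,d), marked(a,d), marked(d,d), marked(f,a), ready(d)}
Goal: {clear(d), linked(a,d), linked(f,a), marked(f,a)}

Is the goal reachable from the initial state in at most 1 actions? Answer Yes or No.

No

1. drop(f,f)  →  {above(d,a), clear(f), linked(a,d), marked(a,d), marked(d,d), marked(f,a), marked(f,f), ready(d), ready(f)}
2. bind(a,f)  →  {above(d,a), above(f,f), clear(f), linked(a,d), linked(f,a), marked(a,d), marked(d,d), marked(f,a), marked(f,f), ready(d), ready(f)}
3. flip(d,d)  →  {above(d,a), above(f,f), clear(d), clear(f), linked(a,d), linked(f,a), marked(a,d), marked(d,d), marked(f,a), marked(f,f), ready(f)}
optimal plan length = 3; 3 > 1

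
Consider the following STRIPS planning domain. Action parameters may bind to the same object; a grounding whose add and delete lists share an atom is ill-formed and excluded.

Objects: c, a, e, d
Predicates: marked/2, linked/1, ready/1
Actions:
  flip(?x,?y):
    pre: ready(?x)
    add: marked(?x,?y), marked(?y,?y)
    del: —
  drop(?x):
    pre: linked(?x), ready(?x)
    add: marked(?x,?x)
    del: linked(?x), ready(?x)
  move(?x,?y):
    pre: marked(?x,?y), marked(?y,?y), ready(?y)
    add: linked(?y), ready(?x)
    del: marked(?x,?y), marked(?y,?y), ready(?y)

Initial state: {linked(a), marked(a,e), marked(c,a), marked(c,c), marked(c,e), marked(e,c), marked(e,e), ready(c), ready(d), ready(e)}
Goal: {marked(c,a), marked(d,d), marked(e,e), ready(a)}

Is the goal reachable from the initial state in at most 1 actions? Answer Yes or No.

No

1. flip(c,d)  →  {linked(a), marked(a,e), marked(c,a), marked(c,c), marked(c,d), marked(c,e), marked(d,d), marked(e,c), marked(e,e), ready(c), ready(d), ready(e)}
2. move(a,e)  →  {linked(a), linked(e), marked(c,a), marked(c,c), marked(c,d), marked(c,e), marked(d,d), marked(e,c), ready(a), ready(c), ready(d)}
3. flip(c,e)  →  {linked(a), linked(e), marked(c,a), marked(c,c), marked(c,d), marked(c,e), marked(d,d), marked(e,c), marked(e,e), ready(a), ready(c), ready(d)}
optimal plan length = 3; 3 > 1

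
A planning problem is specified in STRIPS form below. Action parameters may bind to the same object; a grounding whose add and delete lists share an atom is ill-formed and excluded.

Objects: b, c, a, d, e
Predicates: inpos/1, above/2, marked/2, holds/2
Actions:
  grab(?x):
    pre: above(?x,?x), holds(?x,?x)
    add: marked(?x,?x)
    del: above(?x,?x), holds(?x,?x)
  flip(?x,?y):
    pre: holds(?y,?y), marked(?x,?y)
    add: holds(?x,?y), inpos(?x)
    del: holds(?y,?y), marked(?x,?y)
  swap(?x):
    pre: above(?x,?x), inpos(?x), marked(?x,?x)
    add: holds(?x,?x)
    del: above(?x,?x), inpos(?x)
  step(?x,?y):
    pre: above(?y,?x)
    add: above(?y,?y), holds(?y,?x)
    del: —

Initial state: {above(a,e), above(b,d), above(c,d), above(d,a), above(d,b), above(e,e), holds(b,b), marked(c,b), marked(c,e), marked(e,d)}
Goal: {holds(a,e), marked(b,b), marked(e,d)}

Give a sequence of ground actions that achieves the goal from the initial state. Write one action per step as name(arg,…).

1. step(d,b)  →  {above(a,e), above(b,b), above(b,d), above(c,d), above(d,a), above(d,b), above(e,e), holds(b,b), holds(b,d), marked(c,b), marked(c,e), marked(e,d)}
2. grab(b)  →  {above(a,e), above(b,d), above(c,d), above(d,a), above(d,b), above(e,e), holds(b,d), marked(b,b), marked(c,b), marked(c,e), marked(e,d)}
3. step(e,a)  →  {above(a,a), above(a,e), above(b,d), above(c,d), above(d,a), above(d,b), above(e,e), holds(a,e), holds(b,d), marked(b,b), marked(c,b), marked(c,e), marked(e,d)}

step(d,b); grab(b); step(e,a)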